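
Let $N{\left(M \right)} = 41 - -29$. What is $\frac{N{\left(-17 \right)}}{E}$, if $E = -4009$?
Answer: $- \frac{70}{4009} \approx -0.017461$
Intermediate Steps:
$N{\left(M \right)} = 70$ ($N{\left(M \right)} = 41 + 29 = 70$)
$\frac{N{\left(-17 \right)}}{E} = \frac{70}{-4009} = 70 \left(- \frac{1}{4009}\right) = - \frac{70}{4009}$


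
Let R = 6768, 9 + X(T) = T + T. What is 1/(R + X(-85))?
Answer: 1/6589 ≈ 0.00015177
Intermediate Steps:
X(T) = -9 + 2*T (X(T) = -9 + (T + T) = -9 + 2*T)
1/(R + X(-85)) = 1/(6768 + (-9 + 2*(-85))) = 1/(6768 + (-9 - 170)) = 1/(6768 - 179) = 1/6589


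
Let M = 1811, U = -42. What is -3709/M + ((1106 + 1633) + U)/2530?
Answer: -4499503/4581830 ≈ -0.98203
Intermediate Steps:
-3709/M + ((1106 + 1633) + U)/2530 = -3709/1811 + ((1106 + 1633) - 42)/2530 = -3709*1/1811 + (2739 - 42)*(1/2530) = -3709/1811 + 2697*(1/2530) = -3709/1811 + 2697/2530 = -4499503/4581830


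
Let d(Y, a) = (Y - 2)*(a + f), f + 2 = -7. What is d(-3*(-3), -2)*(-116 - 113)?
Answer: 17633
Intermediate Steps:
f = -9 (f = -2 - 7 = -9)
d(Y, a) = (-9 + a)*(-2 + Y) (d(Y, a) = (Y - 2)*(a - 9) = (-2 + Y)*(-9 + a) = (-9 + a)*(-2 + Y))
d(-3*(-3), -2)*(-116 - 113) = (18 - (-27)*(-3) - 2*(-2) - 3*(-3)*(-2))*(-116 - 113) = (18 - 9*9 + 4 + 9*(-2))*(-229) = (18 - 81 + 4 - 18)*(-229) = -77*(-229) = 17633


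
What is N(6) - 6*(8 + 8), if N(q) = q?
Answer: -90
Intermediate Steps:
N(6) - 6*(8 + 8) = 6 - 6*(8 + 8) = 6 - 6*16 = 6 - 96 = -90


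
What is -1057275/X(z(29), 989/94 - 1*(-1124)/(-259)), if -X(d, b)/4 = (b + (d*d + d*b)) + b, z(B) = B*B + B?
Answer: 858013905/2474495872 ≈ 0.34674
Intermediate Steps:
z(B) = B + B² (z(B) = B² + B = B + B²)
X(d, b) = -8*b - 4*d² - 4*b*d (X(d, b) = -4*((b + (d*d + d*b)) + b) = -4*((b + (d² + b*d)) + b) = -4*((b + d² + b*d) + b) = -4*(d² + 2*b + b*d) = -8*b - 4*d² - 4*b*d)
-1057275/X(z(29), 989/94 - 1*(-1124)/(-259)) = -1057275/(-8*(989/94 - 1*(-1124)/(-259)) - 4*841*(1 + 29)² - 4*(989/94 - 1*(-1124)/(-259))*29*(1 + 29)) = -1057275/(-8*(989*(1/94) + 1124*(-1/259)) - 4*(29*30)² - 4*(989*(1/94) + 1124*(-1/259))*29*30) = -1057275/(-8*(989/94 - 1124/259) - 4*870² - 4*(989/94 - 1124/259)*870) = -1057275/(-8*150495/24346 - 4*756900 - 4*150495/24346*870) = -1057275/(-601980/12173 - 3027600 - 261861300/12173) = -1057275/(-37117438080/12173) = -1057275*(-12173/37117438080) = 858013905/2474495872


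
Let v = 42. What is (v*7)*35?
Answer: 10290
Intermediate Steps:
(v*7)*35 = (42*7)*35 = 294*35 = 10290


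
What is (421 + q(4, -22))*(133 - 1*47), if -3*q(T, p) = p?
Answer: 110510/3 ≈ 36837.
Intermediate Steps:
q(T, p) = -p/3
(421 + q(4, -22))*(133 - 1*47) = (421 - ⅓*(-22))*(133 - 1*47) = (421 + 22/3)*(133 - 47) = (1285/3)*86 = 110510/3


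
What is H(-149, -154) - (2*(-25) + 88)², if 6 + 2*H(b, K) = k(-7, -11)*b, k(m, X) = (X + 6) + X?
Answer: -255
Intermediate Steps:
k(m, X) = 6 + 2*X (k(m, X) = (6 + X) + X = 6 + 2*X)
H(b, K) = -3 - 8*b (H(b, K) = -3 + ((6 + 2*(-11))*b)/2 = -3 + ((6 - 22)*b)/2 = -3 + (-16*b)/2 = -3 - 8*b)
H(-149, -154) - (2*(-25) + 88)² = (-3 - 8*(-149)) - (2*(-25) + 88)² = (-3 + 1192) - (-50 + 88)² = 1189 - 1*38² = 1189 - 1*1444 = 1189 - 1444 = -255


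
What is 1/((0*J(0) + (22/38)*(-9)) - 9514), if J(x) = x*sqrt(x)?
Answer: -19/180865 ≈ -0.00010505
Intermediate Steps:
J(x) = x**(3/2)
1/((0*J(0) + (22/38)*(-9)) - 9514) = 1/((0*0**(3/2) + (22/38)*(-9)) - 9514) = 1/((0*0 + (22*(1/38))*(-9)) - 9514) = 1/((0 + (11/19)*(-9)) - 9514) = 1/((0 - 99/19) - 9514) = 1/(-99/19 - 9514) = 1/(-180865/19) = -19/180865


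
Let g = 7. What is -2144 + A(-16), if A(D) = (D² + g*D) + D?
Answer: -2016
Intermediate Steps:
A(D) = D² + 8*D (A(D) = (D² + 7*D) + D = D² + 8*D)
-2144 + A(-16) = -2144 - 16*(8 - 16) = -2144 - 16*(-8) = -2144 + 128 = -2016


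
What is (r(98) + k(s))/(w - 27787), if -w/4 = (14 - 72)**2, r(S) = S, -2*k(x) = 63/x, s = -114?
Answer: -7469/3134468 ≈ -0.0023829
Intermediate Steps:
k(x) = -63/(2*x)
w = -13456 (w = -4*(14 - 72)**2 = -4*(-58)**2 = -4*3364 = -13456)
(r(98) + k(s))/(w - 27787) = (98 - 63/2/(-114))/(-13456 - 27787) = (98 - 63/2*(-1/114))/(-41243) = (98 + 21/76)*(-1/41243) = (7469/76)*(-1/41243) = -7469/3134468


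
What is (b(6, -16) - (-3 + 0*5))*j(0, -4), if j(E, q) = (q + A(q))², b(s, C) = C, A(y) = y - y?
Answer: -208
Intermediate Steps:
A(y) = 0
j(E, q) = q² (j(E, q) = (q + 0)² = q²)
(b(6, -16) - (-3 + 0*5))*j(0, -4) = (-16 - (-3 + 0*5))*(-4)² = (-16 - (-3 + 0))*16 = (-16 - 1*(-3))*16 = (-16 + 3)*16 = -13*16 = -208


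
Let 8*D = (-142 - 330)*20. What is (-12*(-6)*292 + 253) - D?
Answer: 22457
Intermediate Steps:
D = -1180 (D = ((-142 - 330)*20)/8 = (-472*20)/8 = (1/8)*(-9440) = -1180)
(-12*(-6)*292 + 253) - D = (-12*(-6)*292 + 253) - 1*(-1180) = (72*292 + 253) + 1180 = (21024 + 253) + 1180 = 21277 + 1180 = 22457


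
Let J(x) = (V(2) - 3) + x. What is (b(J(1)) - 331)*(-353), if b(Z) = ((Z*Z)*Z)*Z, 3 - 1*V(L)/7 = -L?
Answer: -418513270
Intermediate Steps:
V(L) = 21 + 7*L (V(L) = 21 - (-7)*L = 21 + 7*L)
J(x) = 32 + x (J(x) = ((21 + 7*2) - 3) + x = ((21 + 14) - 3) + x = (35 - 3) + x = 32 + x)
b(Z) = Z**4 (b(Z) = (Z**2*Z)*Z = Z**3*Z = Z**4)
(b(J(1)) - 331)*(-353) = ((32 + 1)**4 - 331)*(-353) = (33**4 - 331)*(-353) = (1185921 - 331)*(-353) = 1185590*(-353) = -418513270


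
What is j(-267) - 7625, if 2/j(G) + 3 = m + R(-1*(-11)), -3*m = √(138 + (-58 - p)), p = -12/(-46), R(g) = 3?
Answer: -7625 - 3*√42182/917 ≈ -7625.7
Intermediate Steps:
p = 6/23 (p = -12*(-1/46) = 6/23 ≈ 0.26087)
m = -√42182/69 (m = -√(138 + (-58 - 1*6/23))/3 = -√(138 + (-58 - 6/23))/3 = -√(138 - 1340/23)/3 = -√42182/69 ≈ -2.9766)
j(G) = -3*√42182/917 (j(G) = 2/(-3 + (-√42182/69 + 3)) = 2/(-3 + (3 - √42182/69)) = 2/((-√42182/69)) = 2*(-3*√42182/1834) = -3*√42182/917)
j(-267) - 7625 = -3*√42182/917 - 7625 = -7625 - 3*√42182/917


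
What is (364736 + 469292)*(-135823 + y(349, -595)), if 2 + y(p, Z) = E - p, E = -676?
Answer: -114136731800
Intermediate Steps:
y(p, Z) = -678 - p (y(p, Z) = -2 + (-676 - p) = -678 - p)
(364736 + 469292)*(-135823 + y(349, -595)) = (364736 + 469292)*(-135823 + (-678 - 1*349)) = 834028*(-135823 + (-678 - 349)) = 834028*(-135823 - 1027) = 834028*(-136850) = -114136731800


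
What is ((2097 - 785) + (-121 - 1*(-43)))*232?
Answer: 286288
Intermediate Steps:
((2097 - 785) + (-121 - 1*(-43)))*232 = (1312 + (-121 + 43))*232 = (1312 - 78)*232 = 1234*232 = 286288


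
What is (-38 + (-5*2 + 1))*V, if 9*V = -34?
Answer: 1598/9 ≈ 177.56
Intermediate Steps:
V = -34/9 (V = (1/9)*(-34) = -34/9 ≈ -3.7778)
(-38 + (-5*2 + 1))*V = (-38 + (-5*2 + 1))*(-34/9) = (-38 + (-10 + 1))*(-34/9) = (-38 - 9)*(-34/9) = -47*(-34/9) = 1598/9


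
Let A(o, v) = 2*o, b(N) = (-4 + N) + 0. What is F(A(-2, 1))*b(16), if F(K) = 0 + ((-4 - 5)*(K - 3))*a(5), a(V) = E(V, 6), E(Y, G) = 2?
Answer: 1512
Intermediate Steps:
b(N) = -4 + N
a(V) = 2
F(K) = 54 - 18*K (F(K) = 0 + ((-4 - 5)*(K - 3))*2 = 0 - 9*(-3 + K)*2 = 0 + (27 - 9*K)*2 = 0 + (54 - 18*K) = 54 - 18*K)
F(A(-2, 1))*b(16) = (54 - 36*(-2))*(-4 + 16) = (54 - 18*(-4))*12 = (54 + 72)*12 = 126*12 = 1512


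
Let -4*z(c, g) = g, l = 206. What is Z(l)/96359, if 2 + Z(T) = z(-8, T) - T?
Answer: -519/192718 ≈ -0.0026931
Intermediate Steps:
z(c, g) = -g/4
Z(T) = -2 - 5*T/4 (Z(T) = -2 + (-T/4 - T) = -2 - 5*T/4)
Z(l)/96359 = (-2 - 5/4*206)/96359 = (-2 - 515/2)*(1/96359) = -519/2*1/96359 = -519/192718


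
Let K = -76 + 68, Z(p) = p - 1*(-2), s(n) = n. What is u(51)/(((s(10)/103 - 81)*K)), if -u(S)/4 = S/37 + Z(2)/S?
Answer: -283147/31448742 ≈ -0.0090034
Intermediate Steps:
Z(p) = 2 + p (Z(p) = p + 2 = 2 + p)
u(S) = -16/S - 4*S/37 (u(S) = -4*(S/37 + (2 + 2)/S) = -4*(S*(1/37) + 4/S) = -4*(S/37 + 4/S) = -4*(4/S + S/37) = -16/S - 4*S/37)
K = -8
u(51)/(((s(10)/103 - 81)*K)) = (-16/51 - 4/37*51)/(((10/103 - 81)*(-8))) = (-16*1/51 - 204/37)/(((10*(1/103) - 81)*(-8))) = (-16/51 - 204/37)/(((10/103 - 81)*(-8))) = -10996/(1887*((-8333/103*(-8)))) = -10996/(1887*66664/103) = -10996/1887*103/66664 = -283147/31448742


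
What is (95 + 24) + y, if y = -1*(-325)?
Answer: 444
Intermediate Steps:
y = 325
(95 + 24) + y = (95 + 24) + 325 = 119 + 325 = 444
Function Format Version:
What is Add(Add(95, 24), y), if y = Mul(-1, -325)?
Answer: 444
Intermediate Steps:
y = 325
Add(Add(95, 24), y) = Add(Add(95, 24), 325) = Add(119, 325) = 444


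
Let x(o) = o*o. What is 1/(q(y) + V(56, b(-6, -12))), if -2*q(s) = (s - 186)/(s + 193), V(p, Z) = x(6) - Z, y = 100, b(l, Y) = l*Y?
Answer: -293/10505 ≈ -0.027891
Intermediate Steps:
b(l, Y) = Y*l
x(o) = o²
V(p, Z) = 36 - Z (V(p, Z) = 6² - Z = 36 - Z)
q(s) = -(-186 + s)/(2*(193 + s)) (q(s) = -(s - 186)/(2*(s + 193)) = -(-186 + s)/(2*(193 + s)))
1/(q(y) + V(56, b(-6, -12))) = 1/((186 - 1*100)/(2*(193 + 100)) + (36 - (-12)*(-6))) = 1/((½)*(186 - 100)/293 + (36 - 1*72)) = 1/((½)*(1/293)*86 + (36 - 72)) = 1/(43/293 - 36) = 1/(-10505/293) = -293/10505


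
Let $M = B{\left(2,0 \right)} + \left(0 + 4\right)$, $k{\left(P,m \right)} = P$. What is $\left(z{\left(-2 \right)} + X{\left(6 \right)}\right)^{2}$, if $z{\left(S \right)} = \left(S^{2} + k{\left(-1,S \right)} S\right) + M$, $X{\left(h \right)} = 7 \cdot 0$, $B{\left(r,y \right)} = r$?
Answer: $144$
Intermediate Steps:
$M = 6$ ($M = 2 + \left(0 + 4\right) = 2 + 4 = 6$)
$X{\left(h \right)} = 0$
$z{\left(S \right)} = 6 + S^{2} - S$ ($z{\left(S \right)} = \left(S^{2} - S\right) + 6 = 6 + S^{2} - S$)
$\left(z{\left(-2 \right)} + X{\left(6 \right)}\right)^{2} = \left(\left(6 + \left(-2\right)^{2} - -2\right) + 0\right)^{2} = \left(\left(6 + 4 + 2\right) + 0\right)^{2} = \left(12 + 0\right)^{2} = 12^{2} = 144$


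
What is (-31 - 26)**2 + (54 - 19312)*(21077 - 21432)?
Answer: 6839839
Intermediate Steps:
(-31 - 26)**2 + (54 - 19312)*(21077 - 21432) = (-57)**2 - 19258*(-355) = 3249 + 6836590 = 6839839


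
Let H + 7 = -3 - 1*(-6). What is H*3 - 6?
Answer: -18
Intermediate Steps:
H = -4 (H = -7 + (-3 - 1*(-6)) = -7 + (-3 + 6) = -7 + 3 = -4)
H*3 - 6 = -4*3 - 6 = -12 - 6 = -18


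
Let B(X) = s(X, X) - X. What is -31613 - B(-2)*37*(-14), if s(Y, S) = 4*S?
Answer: -34721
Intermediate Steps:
B(X) = 3*X (B(X) = 4*X - X = 3*X)
-31613 - B(-2)*37*(-14) = -31613 - (3*(-2))*37*(-14) = -31613 - (-6*37)*(-14) = -31613 - (-222)*(-14) = -31613 - 1*3108 = -31613 - 3108 = -34721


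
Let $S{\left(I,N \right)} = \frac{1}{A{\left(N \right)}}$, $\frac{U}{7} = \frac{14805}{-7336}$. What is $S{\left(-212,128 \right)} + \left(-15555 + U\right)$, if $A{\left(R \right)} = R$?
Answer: $- \frac{261062989}{16768} \approx -15569.0$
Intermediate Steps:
$U = - \frac{14805}{1048}$ ($U = 7 \frac{14805}{-7336} = 7 \cdot 14805 \left(- \frac{1}{7336}\right) = 7 \left(- \frac{2115}{1048}\right) = - \frac{14805}{1048} \approx -14.127$)
$S{\left(I,N \right)} = \frac{1}{N}$
$S{\left(-212,128 \right)} + \left(-15555 + U\right) = \frac{1}{128} - \frac{16316445}{1048} = - \frac{261062989}{16768}$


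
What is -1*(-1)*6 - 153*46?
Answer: -7032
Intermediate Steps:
-1*(-1)*6 - 153*46 = 1*6 - 7038 = 6 - 7038 = -7032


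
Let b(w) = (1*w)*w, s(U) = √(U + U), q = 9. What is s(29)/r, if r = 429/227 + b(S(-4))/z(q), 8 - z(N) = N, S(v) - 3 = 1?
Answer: -227*√58/3203 ≈ -0.53974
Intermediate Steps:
S(v) = 4 (S(v) = 3 + 1 = 4)
z(N) = 8 - N
s(U) = √2*√U (s(U) = √(2*U) = √2*√U)
b(w) = w² (b(w) = w*w = w²)
r = -3203/227 (r = 429/227 + 4²/(8 - 1*9) = 429*(1/227) + 16/(8 - 9) = 429/227 + 16/(-1) = 429/227 + 16*(-1) = 429/227 - 16 = -3203/227 ≈ -14.110)
s(29)/r = (√2*√29)/(-3203/227) = √58*(-227/3203) = -227*√58/3203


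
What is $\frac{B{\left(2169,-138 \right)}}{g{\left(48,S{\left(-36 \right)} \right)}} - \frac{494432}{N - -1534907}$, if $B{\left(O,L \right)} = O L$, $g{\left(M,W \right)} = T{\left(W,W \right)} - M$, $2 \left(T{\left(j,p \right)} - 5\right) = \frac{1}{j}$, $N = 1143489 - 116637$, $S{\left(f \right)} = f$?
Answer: $\frac{55207408316752}{7933767623} \approx 6958.5$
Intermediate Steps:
$N = 1026852$ ($N = 1143489 - 116637 = 1026852$)
$T{\left(j,p \right)} = 5 + \frac{1}{2 j}$
$g{\left(M,W \right)} = 5 + \frac{1}{2 W} - M$ ($g{\left(M,W \right)} = \left(5 + \frac{1}{2 W}\right) - M = 5 + \frac{1}{2 W} - M$)
$B{\left(O,L \right)} = L O$
$\frac{B{\left(2169,-138 \right)}}{g{\left(48,S{\left(-36 \right)} \right)}} - \frac{494432}{N - -1534907} = \frac{\left(-138\right) 2169}{5 + \frac{1}{2 \left(-36\right)} - 48} - \frac{494432}{1026852 - -1534907} = - \frac{299322}{5 + \frac{1}{2} \left(- \frac{1}{36}\right) - 48} - \frac{494432}{1026852 + 1534907} = - \frac{299322}{5 - \frac{1}{72} - 48} - \frac{494432}{2561759} = - \frac{299322}{- \frac{3097}{72}} - \frac{494432}{2561759} = \left(-299322\right) \left(- \frac{72}{3097}\right) - \frac{494432}{2561759} = \frac{21551184}{3097} - \frac{494432}{2561759} = \frac{55207408316752}{7933767623}$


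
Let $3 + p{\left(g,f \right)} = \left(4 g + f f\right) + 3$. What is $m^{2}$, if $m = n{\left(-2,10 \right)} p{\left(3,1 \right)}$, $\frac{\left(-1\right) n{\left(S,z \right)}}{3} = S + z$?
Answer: $97344$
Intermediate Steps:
$n{\left(S,z \right)} = - 3 S - 3 z$ ($n{\left(S,z \right)} = - 3 \left(S + z\right) = - 3 S - 3 z$)
$p{\left(g,f \right)} = f^{2} + 4 g$ ($p{\left(g,f \right)} = -3 + \left(\left(4 g + f f\right) + 3\right) = -3 + \left(\left(4 g + f^{2}\right) + 3\right) = -3 + \left(\left(f^{2} + 4 g\right) + 3\right) = -3 + \left(3 + f^{2} + 4 g\right) = f^{2} + 4 g$)
$m = -312$ ($m = \left(\left(-3\right) \left(-2\right) - 30\right) \left(1^{2} + 4 \cdot 3\right) = \left(6 - 30\right) \left(1 + 12\right) = \left(-24\right) 13 = -312$)
$m^{2} = \left(-312\right)^{2} = 97344$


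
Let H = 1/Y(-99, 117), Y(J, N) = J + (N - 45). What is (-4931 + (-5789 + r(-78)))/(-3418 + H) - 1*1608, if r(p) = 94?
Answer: -148110594/92287 ≈ -1604.9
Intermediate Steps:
Y(J, N) = -45 + J + N (Y(J, N) = J + (-45 + N) = -45 + J + N)
H = -1/27 (H = 1/(-45 - 99 + 117) = 1/(-27) = -1/27 ≈ -0.037037)
(-4931 + (-5789 + r(-78)))/(-3418 + H) - 1*1608 = (-4931 + (-5789 + 94))/(-3418 - 1/27) - 1*1608 = (-4931 - 5695)/(-92287/27) - 1608 = -10626*(-27/92287) - 1608 = 286902/92287 - 1608 = -148110594/92287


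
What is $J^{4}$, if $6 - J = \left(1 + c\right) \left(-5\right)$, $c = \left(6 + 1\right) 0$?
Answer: $14641$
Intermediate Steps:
$c = 0$ ($c = 7 \cdot 0 = 0$)
$J = 11$ ($J = 6 - \left(1 + 0\right) \left(-5\right) = 6 - 1 \left(-5\right) = 6 - -5 = 6 + 5 = 11$)
$J^{4} = 11^{4} = 14641$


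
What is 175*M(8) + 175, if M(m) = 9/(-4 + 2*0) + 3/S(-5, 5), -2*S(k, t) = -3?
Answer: 525/4 ≈ 131.25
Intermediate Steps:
S(k, t) = 3/2 (S(k, t) = -½*(-3) = 3/2)
M(m) = -¼ (M(m) = 9/(-4 + 2*0) + 3/(3/2) = 9/(-4 + 0) + 3*(⅔) = 9/(-4) + 2 = 9*(-¼) + 2 = -9/4 + 2 = -¼)
175*M(8) + 175 = 175*(-¼) + 175 = -175/4 + 175 = 525/4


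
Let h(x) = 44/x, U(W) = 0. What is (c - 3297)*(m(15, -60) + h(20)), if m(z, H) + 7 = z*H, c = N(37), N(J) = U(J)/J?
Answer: 14915628/5 ≈ 2.9831e+6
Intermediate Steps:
N(J) = 0 (N(J) = 0/J = 0)
c = 0
m(z, H) = -7 + H*z (m(z, H) = -7 + z*H = -7 + H*z)
(c - 3297)*(m(15, -60) + h(20)) = (0 - 3297)*((-7 - 60*15) + 44/20) = -3297*((-7 - 900) + 44*(1/20)) = -3297*(-907 + 11/5) = -3297*(-4524/5) = 14915628/5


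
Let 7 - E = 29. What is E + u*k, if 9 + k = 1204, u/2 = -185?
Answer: -442172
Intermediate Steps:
E = -22 (E = 7 - 1*29 = 7 - 29 = -22)
u = -370 (u = 2*(-185) = -370)
k = 1195 (k = -9 + 1204 = 1195)
E + u*k = -22 - 370*1195 = -22 - 442150 = -442172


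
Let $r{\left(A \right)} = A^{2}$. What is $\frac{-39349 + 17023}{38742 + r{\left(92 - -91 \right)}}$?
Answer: $- \frac{7442}{24077} \approx -0.30909$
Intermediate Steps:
$\frac{-39349 + 17023}{38742 + r{\left(92 - -91 \right)}} = \frac{-39349 + 17023}{38742 + \left(92 - -91\right)^{2}} = - \frac{22326}{38742 + \left(92 + 91\right)^{2}} = - \frac{22326}{38742 + 183^{2}} = - \frac{22326}{38742 + 33489} = - \frac{22326}{72231} = \left(-22326\right) \frac{1}{72231} = - \frac{7442}{24077}$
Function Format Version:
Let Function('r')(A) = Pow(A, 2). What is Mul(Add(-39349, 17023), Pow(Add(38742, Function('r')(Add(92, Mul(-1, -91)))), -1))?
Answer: Rational(-7442, 24077) ≈ -0.30909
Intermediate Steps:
Mul(Add(-39349, 17023), Pow(Add(38742, Function('r')(Add(92, Mul(-1, -91)))), -1)) = Mul(Add(-39349, 17023), Pow(Add(38742, Pow(Add(92, Mul(-1, -91)), 2)), -1)) = Mul(-22326, Pow(Add(38742, Pow(Add(92, 91), 2)), -1)) = Mul(-22326, Pow(Add(38742, Pow(183, 2)), -1)) = Mul(-22326, Pow(Add(38742, 33489), -1)) = Mul(-22326, Pow(72231, -1)) = Mul(-22326, Rational(1, 72231)) = Rational(-7442, 24077)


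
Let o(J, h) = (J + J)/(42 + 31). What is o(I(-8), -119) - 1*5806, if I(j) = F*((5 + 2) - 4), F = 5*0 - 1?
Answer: -423844/73 ≈ -5806.1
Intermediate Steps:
F = -1 (F = 0 - 1 = -1)
I(j) = -3 (I(j) = -((5 + 2) - 4) = -(7 - 4) = -1*3 = -3)
o(J, h) = 2*J/73 (o(J, h) = (2*J)/73 = (2*J)*(1/73) = 2*J/73)
o(I(-8), -119) - 1*5806 = (2/73)*(-3) - 1*5806 = -6/73 - 5806 = -423844/73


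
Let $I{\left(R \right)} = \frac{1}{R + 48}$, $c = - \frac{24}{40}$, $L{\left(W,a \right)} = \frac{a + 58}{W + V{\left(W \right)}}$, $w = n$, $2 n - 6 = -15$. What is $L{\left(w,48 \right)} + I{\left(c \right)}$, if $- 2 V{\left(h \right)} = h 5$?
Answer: $\frac{33541}{2133} \approx 15.725$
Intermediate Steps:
$V{\left(h \right)} = - \frac{5 h}{2}$ ($V{\left(h \right)} = - \frac{h 5}{2} = - \frac{5 h}{2}$)
$n = - \frac{9}{2}$ ($n = 3 + \frac{1}{2} \left(-15\right) = 3 - \frac{15}{2} = - \frac{9}{2} \approx -4.5$)
$w = - \frac{9}{2} \approx -4.5$
$L{\left(W,a \right)} = - \frac{2 \left(58 + a\right)}{3 W}$ ($L{\left(W,a \right)} = \frac{a + 58}{W - \frac{5 W}{2}} = \frac{58 + a}{\left(- \frac{3}{2}\right) W} = \left(58 + a\right) \left(- \frac{2}{3 W}\right) = - \frac{2 \left(58 + a\right)}{3 W}$)
$c = - \frac{3}{5}$ ($c = \left(-24\right) \frac{1}{40} = - \frac{3}{5} \approx -0.6$)
$I{\left(R \right)} = \frac{1}{48 + R}$
$L{\left(w,48 \right)} + I{\left(c \right)} = \frac{2 \left(-58 - 48\right)}{3 \left(- \frac{9}{2}\right)} + \frac{1}{48 - \frac{3}{5}} = \frac{2}{3} \left(- \frac{2}{9}\right) \left(-58 - 48\right) + \frac{1}{\frac{237}{5}} = \frac{2}{3} \left(- \frac{2}{9}\right) \left(-106\right) + \frac{5}{237} = \frac{424}{27} + \frac{5}{237} = \frac{33541}{2133}$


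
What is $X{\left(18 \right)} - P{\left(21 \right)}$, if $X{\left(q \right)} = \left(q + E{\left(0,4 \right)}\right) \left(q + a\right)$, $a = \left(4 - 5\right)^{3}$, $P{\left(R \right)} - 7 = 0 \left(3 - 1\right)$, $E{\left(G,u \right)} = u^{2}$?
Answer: $571$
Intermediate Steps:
$P{\left(R \right)} = 7$ ($P{\left(R \right)} = 7 + 0 \left(3 - 1\right) = 7 + 0 \cdot 2 = 7 + 0 = 7$)
$a = -1$ ($a = \left(4 - 5\right)^{3} = \left(-1\right)^{3} = -1$)
$X{\left(q \right)} = \left(-1 + q\right) \left(16 + q\right)$ ($X{\left(q \right)} = \left(q + 4^{2}\right) \left(q - 1\right) = \left(q + 16\right) \left(-1 + q\right) = \left(16 + q\right) \left(-1 + q\right) = \left(-1 + q\right) \left(16 + q\right)$)
$X{\left(18 \right)} - P{\left(21 \right)} = \left(-16 + 18^{2} + 15 \cdot 18\right) - 7 = \left(-16 + 324 + 270\right) - 7 = 578 - 7 = 571$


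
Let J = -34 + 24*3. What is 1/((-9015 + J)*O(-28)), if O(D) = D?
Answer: 1/251356 ≈ 3.9784e-6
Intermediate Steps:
J = 38 (J = -34 + 72 = 38)
1/((-9015 + J)*O(-28)) = 1/((-9015 + 38)*(-28)) = -1/28/(-8977) = -1/8977*(-1/28) = 1/251356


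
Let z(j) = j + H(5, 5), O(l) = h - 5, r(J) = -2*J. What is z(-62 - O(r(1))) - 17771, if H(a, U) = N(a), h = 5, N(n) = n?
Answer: -17828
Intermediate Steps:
H(a, U) = a
O(l) = 0 (O(l) = 5 - 5 = 0)
z(j) = 5 + j (z(j) = j + 5 = 5 + j)
z(-62 - O(r(1))) - 17771 = (5 + (-62 - 1*0)) - 17771 = (5 + (-62 + 0)) - 17771 = (5 - 62) - 17771 = -57 - 17771 = -17828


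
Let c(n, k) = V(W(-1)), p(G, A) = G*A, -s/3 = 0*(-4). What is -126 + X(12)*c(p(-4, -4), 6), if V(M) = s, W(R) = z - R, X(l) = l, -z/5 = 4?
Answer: -126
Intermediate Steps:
z = -20 (z = -5*4 = -20)
W(R) = -20 - R
s = 0 (s = -0*(-4) = -3*0 = 0)
V(M) = 0
p(G, A) = A*G
c(n, k) = 0
-126 + X(12)*c(p(-4, -4), 6) = -126 + 12*0 = -126 + 0 = -126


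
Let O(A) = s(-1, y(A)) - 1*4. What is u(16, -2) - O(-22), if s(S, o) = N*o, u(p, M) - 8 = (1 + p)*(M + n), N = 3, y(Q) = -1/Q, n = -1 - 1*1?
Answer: -1235/22 ≈ -56.136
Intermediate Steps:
n = -2 (n = -1 - 1 = -2)
u(p, M) = 8 + (1 + p)*(-2 + M) (u(p, M) = 8 + (1 + p)*(M - 2) = 8 + (1 + p)*(-2 + M))
s(S, o) = 3*o
O(A) = -4 - 3/A (O(A) = 3*(-1/A) - 1*4 = -3/A - 4 = -4 - 3/A)
u(16, -2) - O(-22) = (6 - 2 - 2*16 - 2*16) - (-4 - 3/(-22)) = (6 - 2 - 32 - 32) - (-4 - 3*(-1/22)) = -60 - (-4 + 3/22) = -60 - 1*(-85/22) = -60 + 85/22 = -1235/22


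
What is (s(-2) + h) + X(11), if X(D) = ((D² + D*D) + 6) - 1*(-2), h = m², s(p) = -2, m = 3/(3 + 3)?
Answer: 993/4 ≈ 248.25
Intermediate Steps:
m = ½ (m = 3/6 = 3*(⅙) = ½ ≈ 0.50000)
h = ¼ (h = (½)² = ¼ ≈ 0.25000)
X(D) = 8 + 2*D² (X(D) = ((D² + D²) + 6) + 2 = (2*D² + 6) + 2 = (6 + 2*D²) + 2 = 8 + 2*D²)
(s(-2) + h) + X(11) = (-2 + ¼) + (8 + 2*11²) = -7/4 + (8 + 2*121) = -7/4 + (8 + 242) = -7/4 + 250 = 993/4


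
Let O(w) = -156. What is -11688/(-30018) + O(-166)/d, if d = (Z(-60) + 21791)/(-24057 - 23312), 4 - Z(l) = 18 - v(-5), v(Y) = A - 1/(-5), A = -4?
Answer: 92531007214/272328299 ≈ 339.78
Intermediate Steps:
v(Y) = -19/5 (v(Y) = -4 - 1/(-5) = -4 - 1*(-⅕) = -4 + ⅕ = -19/5)
Z(l) = -89/5 (Z(l) = 4 - (18 - 1*(-19/5)) = 4 - (18 + 19/5) = 4 - 1*109/5 = 4 - 109/5 = -89/5)
d = -108866/236845 (d = (-89/5 + 21791)/(-24057 - 23312) = (108866/5)/(-47369) = (108866/5)*(-1/47369) = -108866/236845 ≈ -0.45965)
-11688/(-30018) + O(-166)/d = -11688/(-30018) - 156/(-108866/236845) = -11688*(-1/30018) - 156*(-236845/108866) = 1948/5003 + 18473910/54433 = 92531007214/272328299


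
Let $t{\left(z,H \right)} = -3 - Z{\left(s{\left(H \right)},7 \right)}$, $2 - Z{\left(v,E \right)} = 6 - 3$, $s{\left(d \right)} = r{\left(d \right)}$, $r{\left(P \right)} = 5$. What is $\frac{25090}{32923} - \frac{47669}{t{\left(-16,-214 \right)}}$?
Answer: $\frac{1569456667}{65846} \approx 23835.0$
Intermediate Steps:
$s{\left(d \right)} = 5$
$Z{\left(v,E \right)} = -1$ ($Z{\left(v,E \right)} = 2 - \left(6 - 3\right) = 2 - 3 = -1$)
$t{\left(z,H \right)} = -2$ ($t{\left(z,H \right)} = -3 - -1 = -3 + 1 = -2$)
$\frac{25090}{32923} - \frac{47669}{t{\left(-16,-214 \right)}} = \frac{25090}{32923} - \frac{47669}{-2} = 25090 \cdot \frac{1}{32923} - - \frac{47669}{2} = \frac{25090}{32923} + \frac{47669}{2} = \frac{1569456667}{65846}$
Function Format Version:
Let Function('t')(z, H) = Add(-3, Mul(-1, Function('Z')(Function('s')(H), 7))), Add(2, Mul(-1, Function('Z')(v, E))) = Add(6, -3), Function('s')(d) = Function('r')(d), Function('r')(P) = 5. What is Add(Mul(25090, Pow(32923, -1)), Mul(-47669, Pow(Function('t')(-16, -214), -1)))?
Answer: Rational(1569456667, 65846) ≈ 23835.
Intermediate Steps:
Function('s')(d) = 5
Function('Z')(v, E) = -1 (Function('Z')(v, E) = Add(2, Mul(-1, Add(6, -3))) = Add(2, Mul(-1, 3)) = Add(2, -3) = -1)
Function('t')(z, H) = -2 (Function('t')(z, H) = Add(-3, Mul(-1, -1)) = Add(-3, 1) = -2)
Add(Mul(25090, Pow(32923, -1)), Mul(-47669, Pow(Function('t')(-16, -214), -1))) = Add(Mul(25090, Pow(32923, -1)), Mul(-47669, Pow(-2, -1))) = Add(Mul(25090, Rational(1, 32923)), Mul(-47669, Rational(-1, 2))) = Add(Rational(25090, 32923), Rational(47669, 2)) = Rational(1569456667, 65846)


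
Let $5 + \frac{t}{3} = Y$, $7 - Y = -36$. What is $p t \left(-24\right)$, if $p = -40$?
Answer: $109440$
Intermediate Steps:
$Y = 43$ ($Y = 7 - -36 = 7 + 36 = 43$)
$t = 114$ ($t = -15 + 3 \cdot 43 = -15 + 129 = 114$)
$p t \left(-24\right) = \left(-40\right) 114 \left(-24\right) = \left(-4560\right) \left(-24\right) = 109440$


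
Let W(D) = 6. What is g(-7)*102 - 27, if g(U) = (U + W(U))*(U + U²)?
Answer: -4311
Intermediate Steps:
g(U) = (6 + U)*(U + U²) (g(U) = (U + 6)*(U + U²) = (6 + U)*(U + U²))
g(-7)*102 - 27 = -7*(6 + (-7)² + 7*(-7))*102 - 27 = -7*(6 + 49 - 49)*102 - 27 = -7*6*102 - 27 = -42*102 - 27 = -4284 - 27 = -4311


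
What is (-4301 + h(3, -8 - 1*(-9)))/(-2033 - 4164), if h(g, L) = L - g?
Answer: 4303/6197 ≈ 0.69437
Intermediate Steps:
(-4301 + h(3, -8 - 1*(-9)))/(-2033 - 4164) = (-4301 + ((-8 - 1*(-9)) - 1*3))/(-2033 - 4164) = (-4301 + ((-8 + 9) - 3))/(-6197) = (-4301 + (1 - 3))*(-1/6197) = (-4301 - 2)*(-1/6197) = -4303*(-1/6197) = 4303/6197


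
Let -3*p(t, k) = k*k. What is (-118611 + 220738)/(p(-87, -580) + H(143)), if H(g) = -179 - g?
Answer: -306381/337366 ≈ -0.90816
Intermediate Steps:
p(t, k) = -k²/3 (p(t, k) = -k*k/3 = -k²/3)
(-118611 + 220738)/(p(-87, -580) + H(143)) = (-118611 + 220738)/(-⅓*(-580)² + (-179 - 1*143)) = 102127/(-⅓*336400 + (-179 - 143)) = 102127/(-336400/3 - 322) = 102127/(-337366/3) = 102127*(-3/337366) = -306381/337366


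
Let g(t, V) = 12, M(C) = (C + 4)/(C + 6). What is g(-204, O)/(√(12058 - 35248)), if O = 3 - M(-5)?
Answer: -2*I*√23190/3865 ≈ -0.078801*I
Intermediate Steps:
M(C) = (4 + C)/(6 + C)
O = 4 (O = 3 - (4 - 5)/(6 - 5) = 3 - (-1)/1 = 3 - (-1) = 3 - 1*(-1) = 3 + 1 = 4)
g(-204, O)/(√(12058 - 35248)) = 12/(√(12058 - 35248)) = 12/(√(-23190)) = 12/((I*√23190)) = 12*(-I*√23190/23190) = -2*I*√23190/3865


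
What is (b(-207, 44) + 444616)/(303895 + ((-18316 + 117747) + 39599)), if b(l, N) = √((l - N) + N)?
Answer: 444616/442925 + 3*I*√23/442925 ≈ 1.0038 + 3.2483e-5*I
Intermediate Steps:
b(l, N) = √l
(b(-207, 44) + 444616)/(303895 + ((-18316 + 117747) + 39599)) = (√(-207) + 444616)/(303895 + ((-18316 + 117747) + 39599)) = (3*I*√23 + 444616)/(303895 + (99431 + 39599)) = (444616 + 3*I*√23)/(303895 + 139030) = (444616 + 3*I*√23)/442925 = (444616 + 3*I*√23)*(1/442925) = 444616/442925 + 3*I*√23/442925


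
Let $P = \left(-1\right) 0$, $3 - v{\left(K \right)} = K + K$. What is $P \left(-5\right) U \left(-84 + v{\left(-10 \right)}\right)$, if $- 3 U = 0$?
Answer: $0$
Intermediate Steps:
$U = 0$ ($U = \left(- \frac{1}{3}\right) 0 = 0$)
$v{\left(K \right)} = 3 - 2 K$ ($v{\left(K \right)} = 3 - \left(K + K\right) = 3 - 2 K$)
$P = 0$
$P \left(-5\right) U \left(-84 + v{\left(-10 \right)}\right) = 0 \left(-5\right) 0 \left(-84 + \left(3 - -20\right)\right) = 0 \cdot 0 \left(-84 + \left(3 + 20\right)\right) = 0 \left(-84 + 23\right) = 0 \left(-61\right) = 0$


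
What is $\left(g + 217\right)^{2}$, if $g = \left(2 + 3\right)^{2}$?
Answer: $58564$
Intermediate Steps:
$g = 25$ ($g = 5^{2} = 25$)
$\left(g + 217\right)^{2} = \left(25 + 217\right)^{2} = 242^{2} = 58564$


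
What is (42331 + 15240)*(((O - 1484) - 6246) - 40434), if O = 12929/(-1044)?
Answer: -2895599363795/1044 ≈ -2.7736e+9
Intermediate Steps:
O = -12929/1044 (O = 12929*(-1/1044) = -12929/1044 ≈ -12.384)
(42331 + 15240)*(((O - 1484) - 6246) - 40434) = (42331 + 15240)*(((-12929/1044 - 1484) - 6246) - 40434) = 57571*((-1562225/1044 - 6246) - 40434) = 57571*(-8083049/1044 - 40434) = 57571*(-50296145/1044) = -2895599363795/1044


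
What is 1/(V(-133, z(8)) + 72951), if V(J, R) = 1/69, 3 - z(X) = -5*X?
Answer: 69/5033620 ≈ 1.3708e-5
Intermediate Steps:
z(X) = 3 + 5*X (z(X) = 3 - (-5)*X = 3 + 5*X)
V(J, R) = 1/69
1/(V(-133, z(8)) + 72951) = 1/(1/69 + 72951) = 1/(5033620/69) = 69/5033620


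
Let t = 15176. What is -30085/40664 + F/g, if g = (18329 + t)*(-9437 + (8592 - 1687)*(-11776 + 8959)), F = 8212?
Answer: -9808234264363559/13257172389448520 ≈ -0.73984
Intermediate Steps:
g = -652034841110 (g = (18329 + 15176)*(-9437 + (8592 - 1687)*(-11776 + 8959)) = 33505*(-9437 + 6905*(-2817)) = 33505*(-9437 - 19451385) = 33505*(-19460822) = -652034841110)
-30085/40664 + F/g = -30085/40664 + 8212/(-652034841110) = -30085*1/40664 + 8212*(-1/652034841110) = -30085/40664 - 4106/326017420555 = -9808234264363559/13257172389448520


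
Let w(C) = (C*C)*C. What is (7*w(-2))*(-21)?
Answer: 1176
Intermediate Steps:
w(C) = C**3 (w(C) = C**2*C = C**3)
(7*w(-2))*(-21) = (7*(-2)**3)*(-21) = (7*(-8))*(-21) = -56*(-21) = 1176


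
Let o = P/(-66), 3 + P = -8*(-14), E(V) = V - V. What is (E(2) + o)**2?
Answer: 11881/4356 ≈ 2.7275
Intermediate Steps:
E(V) = 0
P = 109 (P = -3 - 8*(-14) = -3 + 112 = 109)
o = -109/66 (o = 109/(-66) = 109*(-1/66) = -109/66 ≈ -1.6515)
(E(2) + o)**2 = (0 - 109/66)**2 = (-109/66)**2 = 11881/4356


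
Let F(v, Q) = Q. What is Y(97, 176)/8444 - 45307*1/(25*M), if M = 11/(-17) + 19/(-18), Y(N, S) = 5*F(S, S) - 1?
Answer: 117078575223/109983100 ≈ 1064.5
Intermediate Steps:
Y(N, S) = -1 + 5*S (Y(N, S) = 5*S - 1 = -1 + 5*S)
M = -521/306 (M = 11*(-1/17) + 19*(-1/18) = -11/17 - 19/18 = -521/306 ≈ -1.7026)
Y(97, 176)/8444 - 45307*1/(25*M) = (-1 + 5*176)/8444 - 45307/(-25*(-521/306)*(-1)) = (-1 + 880)*(1/8444) - 45307/((13025/306)*(-1)) = 879*(1/8444) - 45307/(-13025/306) = 879/8444 - 45307*(-306/13025) = 879/8444 + 13863942/13025 = 117078575223/109983100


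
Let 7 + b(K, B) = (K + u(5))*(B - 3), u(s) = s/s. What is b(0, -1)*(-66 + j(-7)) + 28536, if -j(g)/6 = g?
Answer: 28800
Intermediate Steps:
j(g) = -6*g
u(s) = 1
b(K, B) = -7 + (1 + K)*(-3 + B) (b(K, B) = -7 + (K + 1)*(B - 3) = -7 + (1 + K)*(-3 + B))
b(0, -1)*(-66 + j(-7)) + 28536 = (-10 - 1 - 3*0 - 1*0)*(-66 - 6*(-7)) + 28536 = (-10 - 1 + 0 + 0)*(-66 + 42) + 28536 = -11*(-24) + 28536 = 264 + 28536 = 28800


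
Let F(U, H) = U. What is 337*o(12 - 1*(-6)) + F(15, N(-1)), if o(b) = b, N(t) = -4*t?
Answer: 6081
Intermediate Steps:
337*o(12 - 1*(-6)) + F(15, N(-1)) = 337*(12 - 1*(-6)) + 15 = 337*(12 + 6) + 15 = 337*18 + 15 = 6066 + 15 = 6081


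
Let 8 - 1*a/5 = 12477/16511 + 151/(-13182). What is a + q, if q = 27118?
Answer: 5910074545051/217648002 ≈ 27154.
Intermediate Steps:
a = 7896026815/217648002 (a = 40 - 5*(12477/16511 + 151/(-13182)) = 40 - 5*(12477*(1/16511) + 151*(-1/13182)) = 40 - 5*(12477/16511 - 151/13182) = 40 - 5*161978653/217648002 = 40 - 809893265/217648002 = 7896026815/217648002 ≈ 36.279)
a + q = 7896026815/217648002 + 27118 = 5910074545051/217648002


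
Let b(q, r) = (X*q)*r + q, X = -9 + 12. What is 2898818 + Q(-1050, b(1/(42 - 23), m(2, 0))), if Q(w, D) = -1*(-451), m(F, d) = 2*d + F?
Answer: 2899269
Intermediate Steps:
X = 3
m(F, d) = F + 2*d
b(q, r) = q + 3*q*r (b(q, r) = (3*q)*r + q = 3*q*r + q = q + 3*q*r)
Q(w, D) = 451
2898818 + Q(-1050, b(1/(42 - 23), m(2, 0))) = 2898818 + 451 = 2899269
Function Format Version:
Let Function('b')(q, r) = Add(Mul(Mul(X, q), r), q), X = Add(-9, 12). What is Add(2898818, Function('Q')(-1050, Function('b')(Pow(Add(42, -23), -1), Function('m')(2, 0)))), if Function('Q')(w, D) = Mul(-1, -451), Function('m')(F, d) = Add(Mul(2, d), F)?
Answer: 2899269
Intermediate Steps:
X = 3
Function('m')(F, d) = Add(F, Mul(2, d))
Function('b')(q, r) = Add(q, Mul(3, q, r)) (Function('b')(q, r) = Add(Mul(Mul(3, q), r), q) = Add(Mul(3, q, r), q) = Add(q, Mul(3, q, r)))
Function('Q')(w, D) = 451
Add(2898818, Function('Q')(-1050, Function('b')(Pow(Add(42, -23), -1), Function('m')(2, 0)))) = Add(2898818, 451) = 2899269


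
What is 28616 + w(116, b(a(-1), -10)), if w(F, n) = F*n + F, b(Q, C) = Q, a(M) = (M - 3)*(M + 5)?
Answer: 26876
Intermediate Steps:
a(M) = (-3 + M)*(5 + M)
w(F, n) = F + F*n
28616 + w(116, b(a(-1), -10)) = 28616 + 116*(1 + (-15 + (-1)² + 2*(-1))) = 28616 + 116*(1 + (-15 + 1 - 2)) = 28616 + 116*(1 - 16) = 28616 + 116*(-15) = 28616 - 1740 = 26876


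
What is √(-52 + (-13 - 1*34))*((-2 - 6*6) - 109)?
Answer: -441*I*√11 ≈ -1462.6*I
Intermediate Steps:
√(-52 + (-13 - 1*34))*((-2 - 6*6) - 109) = √(-52 + (-13 - 34))*((-2 - 36) - 109) = √(-52 - 47)*(-38 - 109) = √(-99)*(-147) = (3*I*√11)*(-147) = -441*I*√11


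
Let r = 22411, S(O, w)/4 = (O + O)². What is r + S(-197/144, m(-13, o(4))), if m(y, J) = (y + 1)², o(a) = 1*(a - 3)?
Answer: 29083465/1296 ≈ 22441.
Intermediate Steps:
o(a) = -3 + a (o(a) = 1*(-3 + a) = -3 + a)
m(y, J) = (1 + y)²
S(O, w) = 16*O² (S(O, w) = 4*(O + O)² = 4*(2*O)² = 4*(4*O²) = 16*O²)
r + S(-197/144, m(-13, o(4))) = 22411 + 16*(-197/144)² = 22411 + 16*(38809/20736) = 22411 + 38809/1296 = 29083465/1296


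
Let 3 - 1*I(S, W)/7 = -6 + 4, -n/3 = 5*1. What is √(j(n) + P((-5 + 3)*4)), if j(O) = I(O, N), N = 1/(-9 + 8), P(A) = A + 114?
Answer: √141 ≈ 11.874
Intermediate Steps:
n = -15 ≈ -15.000
P(A) = 114 + A
N = -1 (N = 1/(-1) = -1)
I(S, W) = 35 (I(S, W) = 21 - 7*(-6 + 4) = 21 - 7*(-2) = 21 + 14 = 35)
j(O) = 35
√(j(n) + P((-5 + 3)*4)) = √(35 + (114 + (-5 + 3)*4)) = √(35 + (114 - 2*4)) = √(35 + (114 - 8)) = √(35 + 106) = √141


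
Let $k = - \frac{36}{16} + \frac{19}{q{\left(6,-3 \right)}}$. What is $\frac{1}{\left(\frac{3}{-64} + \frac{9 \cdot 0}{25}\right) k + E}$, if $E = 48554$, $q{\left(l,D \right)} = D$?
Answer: $\frac{256}{12429927} \approx 2.0595 \cdot 10^{-5}$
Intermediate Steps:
$k = - \frac{103}{12}$ ($k = - \frac{36}{16} + \frac{19}{-3} = \left(-36\right) \frac{1}{16} + 19 \left(- \frac{1}{3}\right) = - \frac{9}{4} - \frac{19}{3} = - \frac{103}{12} \approx -8.5833$)
$\frac{1}{\left(\frac{3}{-64} + \frac{9 \cdot 0}{25}\right) k + E} = \frac{1}{\left(\frac{3}{-64} + \frac{9 \cdot 0}{25}\right) \left(- \frac{103}{12}\right) + 48554} = \frac{1}{\left(3 \left(- \frac{1}{64}\right) + 0 \cdot \frac{1}{25}\right) \left(- \frac{103}{12}\right) + 48554} = \frac{1}{\left(- \frac{3}{64} + 0\right) \left(- \frac{103}{12}\right) + 48554} = \frac{1}{\left(- \frac{3}{64}\right) \left(- \frac{103}{12}\right) + 48554} = \frac{1}{\frac{103}{256} + 48554} = \frac{1}{\frac{12429927}{256}} = \frac{256}{12429927}$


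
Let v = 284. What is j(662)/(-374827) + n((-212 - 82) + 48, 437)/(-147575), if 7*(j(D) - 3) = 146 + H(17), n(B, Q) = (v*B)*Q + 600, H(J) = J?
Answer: 80104167054952/387205661675 ≈ 206.88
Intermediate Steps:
n(B, Q) = 600 + 284*B*Q (n(B, Q) = (284*B)*Q + 600 = 284*B*Q + 600 = 600 + 284*B*Q)
j(D) = 184/7 (j(D) = 3 + (146 + 17)/7 = 3 + (⅐)*163 = 3 + 163/7 = 184/7)
j(662)/(-374827) + n((-212 - 82) + 48, 437)/(-147575) = (184/7)/(-374827) + (600 + 284*((-212 - 82) + 48)*437)/(-147575) = (184/7)*(-1/374827) + (600 + 284*(-294 + 48)*437)*(-1/147575) = -184/2623789 + (600 + 284*(-246)*437)*(-1/147575) = -184/2623789 + (600 - 30530568)*(-1/147575) = -184/2623789 - 30529968*(-1/147575) = -184/2623789 + 30529968/147575 = 80104167054952/387205661675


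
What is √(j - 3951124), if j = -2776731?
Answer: I*√6727855 ≈ 2593.8*I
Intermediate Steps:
√(j - 3951124) = √(-2776731 - 3951124) = √(-6727855) = I*√6727855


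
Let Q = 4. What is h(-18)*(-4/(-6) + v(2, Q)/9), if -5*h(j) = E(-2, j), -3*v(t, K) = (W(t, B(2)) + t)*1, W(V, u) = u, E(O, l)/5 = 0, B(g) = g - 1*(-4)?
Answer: 0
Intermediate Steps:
B(g) = 4 + g (B(g) = g + 4 = 4 + g)
E(O, l) = 0 (E(O, l) = 5*0 = 0)
v(t, K) = -2 - t/3 (v(t, K) = -((4 + 2) + t)/3 = -(6 + t)/3 = -2 - t/3)
h(j) = 0 (h(j) = -1/5*0 = 0)
h(-18)*(-4/(-6) + v(2, Q)/9) = 0*(-4/(-6) + (-2 - 1/3*2)/9) = 0*(-4*(-1/6) + (-2 - 2/3)*(1/9)) = 0*(2/3 - 8/3*1/9) = 0*(2/3 - 8/27) = 0*(10/27) = 0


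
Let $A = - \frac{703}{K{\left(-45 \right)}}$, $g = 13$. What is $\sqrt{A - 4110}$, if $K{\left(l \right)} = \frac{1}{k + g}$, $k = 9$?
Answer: $2 i \sqrt{4894} \approx 139.91 i$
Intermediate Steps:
$K{\left(l \right)} = \frac{1}{22}$ ($K{\left(l \right)} = \frac{1}{9 + 13} = \frac{1}{22}$)
$A = -15466$ ($A = - 703 \frac{1}{\frac{1}{22}} = \left(-703\right) 22 = -15466$)
$\sqrt{A - 4110} = \sqrt{-15466 - 4110} = \sqrt{-19576} = 2 i \sqrt{4894}$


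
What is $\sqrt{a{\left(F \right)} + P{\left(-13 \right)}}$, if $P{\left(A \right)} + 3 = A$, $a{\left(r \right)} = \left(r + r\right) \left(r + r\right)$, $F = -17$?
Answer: $2 \sqrt{285} \approx 33.764$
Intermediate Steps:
$a{\left(r \right)} = 4 r^{2}$ ($a{\left(r \right)} = 2 r 2 r = 4 r^{2}$)
$P{\left(A \right)} = -3 + A$
$\sqrt{a{\left(F \right)} + P{\left(-13 \right)}} = \sqrt{4 \left(-17\right)^{2} - 16} = \sqrt{4 \cdot 289 - 16} = \sqrt{1156 - 16} = \sqrt{1140} = 2 \sqrt{285}$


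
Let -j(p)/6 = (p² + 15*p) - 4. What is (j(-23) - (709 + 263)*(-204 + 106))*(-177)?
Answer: -16669152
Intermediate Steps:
j(p) = 24 - 90*p - 6*p² (j(p) = -6*((p² + 15*p) - 4) = -6*(-4 + p² + 15*p) = 24 - 90*p - 6*p²)
(j(-23) - (709 + 263)*(-204 + 106))*(-177) = ((24 - 90*(-23) - 6*(-23)²) - (709 + 263)*(-204 + 106))*(-177) = ((24 + 2070 - 6*529) - 972*(-98))*(-177) = ((24 + 2070 - 3174) - 1*(-95256))*(-177) = (-1080 + 95256)*(-177) = 94176*(-177) = -16669152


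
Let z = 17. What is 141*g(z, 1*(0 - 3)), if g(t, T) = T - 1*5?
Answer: -1128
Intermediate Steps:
g(t, T) = -5 + T (g(t, T) = T - 5 = -5 + T)
141*g(z, 1*(0 - 3)) = 141*(-5 + 1*(0 - 3)) = 141*(-5 + 1*(-3)) = 141*(-5 - 3) = 141*(-8) = -1128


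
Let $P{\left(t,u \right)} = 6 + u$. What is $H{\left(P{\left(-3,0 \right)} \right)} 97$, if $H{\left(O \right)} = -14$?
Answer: $-1358$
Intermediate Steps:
$H{\left(P{\left(-3,0 \right)} \right)} 97 = \left(-14\right) 97 = -1358$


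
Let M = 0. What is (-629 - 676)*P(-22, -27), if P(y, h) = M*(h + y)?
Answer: 0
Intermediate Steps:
P(y, h) = 0 (P(y, h) = 0*(h + y) = 0)
(-629 - 676)*P(-22, -27) = (-629 - 676)*0 = -1305*0 = 0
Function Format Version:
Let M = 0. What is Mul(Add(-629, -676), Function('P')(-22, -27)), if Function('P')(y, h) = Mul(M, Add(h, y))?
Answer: 0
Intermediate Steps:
Function('P')(y, h) = 0 (Function('P')(y, h) = Mul(0, Add(h, y)) = 0)
Mul(Add(-629, -676), Function('P')(-22, -27)) = Mul(Add(-629, -676), 0) = Mul(-1305, 0) = 0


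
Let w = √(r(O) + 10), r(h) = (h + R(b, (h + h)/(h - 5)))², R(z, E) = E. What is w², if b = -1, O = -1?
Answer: 94/9 ≈ 10.444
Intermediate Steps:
r(h) = (h + 2*h/(-5 + h))² (r(h) = (h + (h + h)/(h - 5))² = (h + (2*h)/(-5 + h))² = (h + 2*h/(-5 + h))²)
w = √94/3 (w = √((-1)²*(-3 - 1)²/(-5 - 1)² + 10) = √(1*(-4)²/(-6)² + 10) = √(1*(1/36)*16 + 10) = √(4/9 + 10) = √(94/9) = √94/3 ≈ 3.2318)
w² = (√94/3)² = 94/9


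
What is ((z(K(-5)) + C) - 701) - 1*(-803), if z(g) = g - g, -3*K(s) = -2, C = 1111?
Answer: 1213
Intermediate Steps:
K(s) = ⅔ (K(s) = -⅓*(-2) = ⅔)
z(g) = 0
((z(K(-5)) + C) - 701) - 1*(-803) = ((0 + 1111) - 701) - 1*(-803) = (1111 - 701) + 803 = 410 + 803 = 1213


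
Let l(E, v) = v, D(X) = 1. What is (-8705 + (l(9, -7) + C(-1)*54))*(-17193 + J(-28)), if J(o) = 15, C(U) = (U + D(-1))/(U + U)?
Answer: 149654736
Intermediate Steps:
C(U) = (1 + U)/(2*U) (C(U) = (U + 1)/(U + U) = (1 + U)/((2*U)) = (1 + U)*(1/(2*U)) = (1 + U)/(2*U))
(-8705 + (l(9, -7) + C(-1)*54))*(-17193 + J(-28)) = (-8705 + (-7 + ((1/2)*(1 - 1)/(-1))*54))*(-17193 + 15) = (-8705 + (-7 + ((1/2)*(-1)*0)*54))*(-17178) = (-8705 + (-7 + 0*54))*(-17178) = (-8705 + (-7 + 0))*(-17178) = (-8705 - 7)*(-17178) = -8712*(-17178) = 149654736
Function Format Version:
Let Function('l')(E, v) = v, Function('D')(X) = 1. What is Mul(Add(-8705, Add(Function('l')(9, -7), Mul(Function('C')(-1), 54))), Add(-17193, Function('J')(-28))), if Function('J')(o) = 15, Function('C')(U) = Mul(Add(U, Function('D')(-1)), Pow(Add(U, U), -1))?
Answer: 149654736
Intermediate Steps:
Function('C')(U) = Mul(Rational(1, 2), Pow(U, -1), Add(1, U)) (Function('C')(U) = Mul(Add(U, 1), Pow(Add(U, U), -1)) = Mul(Add(1, U), Pow(Mul(2, U), -1)) = Mul(Add(1, U), Mul(Rational(1, 2), Pow(U, -1))) = Mul(Rational(1, 2), Pow(U, -1), Add(1, U)))
Mul(Add(-8705, Add(Function('l')(9, -7), Mul(Function('C')(-1), 54))), Add(-17193, Function('J')(-28))) = Mul(Add(-8705, Add(-7, Mul(Mul(Rational(1, 2), Pow(-1, -1), Add(1, -1)), 54))), Add(-17193, 15)) = Mul(Add(-8705, Add(-7, Mul(Mul(Rational(1, 2), -1, 0), 54))), -17178) = Mul(Add(-8705, Add(-7, Mul(0, 54))), -17178) = Mul(Add(-8705, Add(-7, 0)), -17178) = Mul(Add(-8705, -7), -17178) = Mul(-8712, -17178) = 149654736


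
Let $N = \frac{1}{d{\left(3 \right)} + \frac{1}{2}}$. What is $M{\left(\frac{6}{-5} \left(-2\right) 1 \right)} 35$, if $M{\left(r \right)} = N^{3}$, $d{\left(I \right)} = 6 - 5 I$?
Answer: $- \frac{280}{4913} \approx -0.056992$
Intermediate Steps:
$N = - \frac{2}{17}$ ($N = \frac{1}{\left(6 - 15\right) + \frac{1}{2}} = \frac{1}{-9 + \frac{1}{2}} = \frac{1}{- \frac{17}{2}} = - \frac{2}{17} \approx -0.11765$)
$M{\left(r \right)} = - \frac{8}{4913}$ ($M{\left(r \right)} = \left(- \frac{2}{17}\right)^{3} = - \frac{8}{4913}$)
$M{\left(\frac{6}{-5} \left(-2\right) 1 \right)} 35 = \left(- \frac{8}{4913}\right) 35 = - \frac{280}{4913}$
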